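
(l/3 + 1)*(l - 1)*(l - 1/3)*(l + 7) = l^4/3 + 26*l^3/9 + 8*l^2/3 - 74*l/9 + 7/3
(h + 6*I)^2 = h^2 + 12*I*h - 36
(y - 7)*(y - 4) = y^2 - 11*y + 28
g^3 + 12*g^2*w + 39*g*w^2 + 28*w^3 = (g + w)*(g + 4*w)*(g + 7*w)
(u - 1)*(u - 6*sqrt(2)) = u^2 - 6*sqrt(2)*u - u + 6*sqrt(2)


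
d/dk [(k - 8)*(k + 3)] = 2*k - 5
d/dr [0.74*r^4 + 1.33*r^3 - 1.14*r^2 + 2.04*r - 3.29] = 2.96*r^3 + 3.99*r^2 - 2.28*r + 2.04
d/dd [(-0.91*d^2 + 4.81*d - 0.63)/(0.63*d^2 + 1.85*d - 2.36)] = (-4.7138*d^2 + 5.089*d - 10.1861)/(0.3969*d^4 + 2.331*d^3 + 0.448900000000001*d^2 - 8.732*d + 5.5696)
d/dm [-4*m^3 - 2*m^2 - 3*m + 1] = -12*m^2 - 4*m - 3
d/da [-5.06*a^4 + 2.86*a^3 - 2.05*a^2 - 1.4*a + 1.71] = -20.24*a^3 + 8.58*a^2 - 4.1*a - 1.4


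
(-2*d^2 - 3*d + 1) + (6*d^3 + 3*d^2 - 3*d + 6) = 6*d^3 + d^2 - 6*d + 7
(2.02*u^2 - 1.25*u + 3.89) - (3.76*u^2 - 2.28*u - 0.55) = -1.74*u^2 + 1.03*u + 4.44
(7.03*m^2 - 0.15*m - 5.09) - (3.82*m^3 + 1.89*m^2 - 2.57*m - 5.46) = -3.82*m^3 + 5.14*m^2 + 2.42*m + 0.37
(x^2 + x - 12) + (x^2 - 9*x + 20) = 2*x^2 - 8*x + 8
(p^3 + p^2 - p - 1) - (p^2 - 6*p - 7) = p^3 + 5*p + 6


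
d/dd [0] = 0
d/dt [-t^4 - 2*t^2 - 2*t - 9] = -4*t^3 - 4*t - 2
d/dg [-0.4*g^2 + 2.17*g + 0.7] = 2.17 - 0.8*g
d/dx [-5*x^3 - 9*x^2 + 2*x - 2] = -15*x^2 - 18*x + 2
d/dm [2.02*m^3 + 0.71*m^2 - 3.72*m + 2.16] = 6.06*m^2 + 1.42*m - 3.72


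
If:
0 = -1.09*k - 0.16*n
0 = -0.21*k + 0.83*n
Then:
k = 0.00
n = 0.00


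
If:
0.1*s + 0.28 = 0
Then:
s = -2.80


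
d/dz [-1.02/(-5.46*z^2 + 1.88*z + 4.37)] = (1.9176 - 11.1384*z)/(-5.46*z^2 + 1.88*z + 4.37)^2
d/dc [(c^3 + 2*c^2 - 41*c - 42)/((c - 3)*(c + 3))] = (c^4 + 14*c^2 + 48*c + 369)/(c^4 - 18*c^2 + 81)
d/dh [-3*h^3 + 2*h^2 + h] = -9*h^2 + 4*h + 1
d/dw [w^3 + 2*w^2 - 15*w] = 3*w^2 + 4*w - 15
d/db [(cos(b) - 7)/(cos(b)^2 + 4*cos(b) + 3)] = (cos(b)^2 - 14*cos(b) - 31)*sin(b)/(cos(b)^2 + 4*cos(b) + 3)^2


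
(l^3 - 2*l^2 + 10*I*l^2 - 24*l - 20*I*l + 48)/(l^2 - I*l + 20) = (l^2 + l*(-2 + 6*I) - 12*I)/(l - 5*I)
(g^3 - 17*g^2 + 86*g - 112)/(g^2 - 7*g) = g - 10 + 16/g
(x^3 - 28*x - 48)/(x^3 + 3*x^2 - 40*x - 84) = (x + 4)/(x + 7)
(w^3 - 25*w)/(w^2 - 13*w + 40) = w*(w + 5)/(w - 8)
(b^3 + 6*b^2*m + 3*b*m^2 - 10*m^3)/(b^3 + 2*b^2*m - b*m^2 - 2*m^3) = (b + 5*m)/(b + m)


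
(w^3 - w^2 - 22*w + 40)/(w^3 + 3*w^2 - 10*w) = (w - 4)/w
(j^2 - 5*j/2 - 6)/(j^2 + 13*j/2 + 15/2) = (j - 4)/(j + 5)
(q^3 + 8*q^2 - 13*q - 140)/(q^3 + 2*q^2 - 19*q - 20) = (q + 7)/(q + 1)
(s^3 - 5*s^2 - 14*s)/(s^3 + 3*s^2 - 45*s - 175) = s*(s + 2)/(s^2 + 10*s + 25)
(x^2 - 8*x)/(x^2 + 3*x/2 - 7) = 2*x*(x - 8)/(2*x^2 + 3*x - 14)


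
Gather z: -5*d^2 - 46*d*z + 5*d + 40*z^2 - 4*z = -5*d^2 + 5*d + 40*z^2 + z*(-46*d - 4)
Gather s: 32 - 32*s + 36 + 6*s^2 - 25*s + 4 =6*s^2 - 57*s + 72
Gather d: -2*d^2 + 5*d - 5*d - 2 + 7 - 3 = 2 - 2*d^2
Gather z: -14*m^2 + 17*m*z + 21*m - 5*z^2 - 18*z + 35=-14*m^2 + 21*m - 5*z^2 + z*(17*m - 18) + 35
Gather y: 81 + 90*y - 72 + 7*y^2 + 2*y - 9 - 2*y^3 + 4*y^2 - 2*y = -2*y^3 + 11*y^2 + 90*y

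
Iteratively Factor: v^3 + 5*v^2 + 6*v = (v)*(v^2 + 5*v + 6) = v*(v + 2)*(v + 3)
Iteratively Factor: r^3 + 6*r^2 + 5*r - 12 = (r + 3)*(r^2 + 3*r - 4) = (r + 3)*(r + 4)*(r - 1)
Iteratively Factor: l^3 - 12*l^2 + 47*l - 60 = (l - 3)*(l^2 - 9*l + 20) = (l - 4)*(l - 3)*(l - 5)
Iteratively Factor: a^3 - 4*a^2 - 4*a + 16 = (a - 2)*(a^2 - 2*a - 8) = (a - 4)*(a - 2)*(a + 2)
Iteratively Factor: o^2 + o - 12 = (o + 4)*(o - 3)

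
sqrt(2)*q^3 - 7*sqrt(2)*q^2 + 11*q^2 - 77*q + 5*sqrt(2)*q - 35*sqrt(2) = (q - 7)*(q + 5*sqrt(2))*(sqrt(2)*q + 1)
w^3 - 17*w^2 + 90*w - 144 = (w - 8)*(w - 6)*(w - 3)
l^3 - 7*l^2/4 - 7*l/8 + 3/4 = (l - 2)*(l - 1/2)*(l + 3/4)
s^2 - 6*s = s*(s - 6)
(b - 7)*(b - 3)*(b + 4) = b^3 - 6*b^2 - 19*b + 84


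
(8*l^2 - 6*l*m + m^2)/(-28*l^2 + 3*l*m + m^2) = (-2*l + m)/(7*l + m)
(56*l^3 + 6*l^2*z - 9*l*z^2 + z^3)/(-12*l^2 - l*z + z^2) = (-14*l^2 - 5*l*z + z^2)/(3*l + z)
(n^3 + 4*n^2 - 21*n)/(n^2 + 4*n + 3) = n*(n^2 + 4*n - 21)/(n^2 + 4*n + 3)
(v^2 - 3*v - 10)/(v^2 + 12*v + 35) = (v^2 - 3*v - 10)/(v^2 + 12*v + 35)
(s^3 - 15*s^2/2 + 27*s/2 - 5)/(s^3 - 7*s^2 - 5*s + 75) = (s^2 - 5*s/2 + 1)/(s^2 - 2*s - 15)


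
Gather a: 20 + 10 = 30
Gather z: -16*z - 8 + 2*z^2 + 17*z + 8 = 2*z^2 + z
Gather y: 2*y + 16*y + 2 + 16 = 18*y + 18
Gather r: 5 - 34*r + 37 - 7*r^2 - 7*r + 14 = -7*r^2 - 41*r + 56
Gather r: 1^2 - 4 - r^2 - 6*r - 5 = -r^2 - 6*r - 8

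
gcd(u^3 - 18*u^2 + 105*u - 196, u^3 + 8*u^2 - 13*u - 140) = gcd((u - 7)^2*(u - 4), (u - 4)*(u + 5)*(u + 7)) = u - 4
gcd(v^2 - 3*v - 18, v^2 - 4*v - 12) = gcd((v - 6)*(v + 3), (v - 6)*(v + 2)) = v - 6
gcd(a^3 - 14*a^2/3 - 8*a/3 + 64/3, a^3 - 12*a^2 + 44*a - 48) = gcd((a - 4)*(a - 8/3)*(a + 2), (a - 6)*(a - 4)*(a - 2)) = a - 4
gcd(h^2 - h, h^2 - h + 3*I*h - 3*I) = h - 1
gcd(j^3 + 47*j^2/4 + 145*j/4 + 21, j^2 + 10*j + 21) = j + 7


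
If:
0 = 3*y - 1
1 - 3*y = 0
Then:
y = 1/3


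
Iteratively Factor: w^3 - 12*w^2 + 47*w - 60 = (w - 5)*(w^2 - 7*w + 12) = (w - 5)*(w - 3)*(w - 4)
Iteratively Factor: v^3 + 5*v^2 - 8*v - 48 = (v + 4)*(v^2 + v - 12) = (v + 4)^2*(v - 3)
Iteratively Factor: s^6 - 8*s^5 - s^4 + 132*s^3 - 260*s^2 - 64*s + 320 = (s + 1)*(s^5 - 9*s^4 + 8*s^3 + 124*s^2 - 384*s + 320) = (s + 1)*(s + 4)*(s^4 - 13*s^3 + 60*s^2 - 116*s + 80) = (s - 2)*(s + 1)*(s + 4)*(s^3 - 11*s^2 + 38*s - 40) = (s - 5)*(s - 2)*(s + 1)*(s + 4)*(s^2 - 6*s + 8) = (s - 5)*(s - 2)^2*(s + 1)*(s + 4)*(s - 4)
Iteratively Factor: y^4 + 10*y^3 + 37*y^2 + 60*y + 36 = (y + 3)*(y^3 + 7*y^2 + 16*y + 12) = (y + 2)*(y + 3)*(y^2 + 5*y + 6) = (y + 2)^2*(y + 3)*(y + 3)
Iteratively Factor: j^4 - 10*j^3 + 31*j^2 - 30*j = (j - 2)*(j^3 - 8*j^2 + 15*j) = (j - 5)*(j - 2)*(j^2 - 3*j) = (j - 5)*(j - 3)*(j - 2)*(j)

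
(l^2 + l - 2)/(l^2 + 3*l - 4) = (l + 2)/(l + 4)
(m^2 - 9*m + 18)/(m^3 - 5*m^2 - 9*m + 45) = (m - 6)/(m^2 - 2*m - 15)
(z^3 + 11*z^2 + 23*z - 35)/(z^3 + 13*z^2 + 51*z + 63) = (z^2 + 4*z - 5)/(z^2 + 6*z + 9)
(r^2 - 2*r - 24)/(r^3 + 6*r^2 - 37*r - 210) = (r + 4)/(r^2 + 12*r + 35)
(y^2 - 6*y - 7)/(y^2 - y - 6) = (-y^2 + 6*y + 7)/(-y^2 + y + 6)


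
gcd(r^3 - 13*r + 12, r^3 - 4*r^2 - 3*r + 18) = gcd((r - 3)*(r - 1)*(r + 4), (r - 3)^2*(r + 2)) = r - 3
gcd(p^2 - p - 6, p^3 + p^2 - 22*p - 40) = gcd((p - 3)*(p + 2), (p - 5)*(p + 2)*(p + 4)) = p + 2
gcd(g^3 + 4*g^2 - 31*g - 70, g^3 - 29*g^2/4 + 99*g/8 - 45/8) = g - 5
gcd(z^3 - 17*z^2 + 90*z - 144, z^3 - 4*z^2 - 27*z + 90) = z^2 - 9*z + 18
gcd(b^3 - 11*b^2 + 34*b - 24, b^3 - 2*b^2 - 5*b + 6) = b - 1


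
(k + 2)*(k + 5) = k^2 + 7*k + 10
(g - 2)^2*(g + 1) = g^3 - 3*g^2 + 4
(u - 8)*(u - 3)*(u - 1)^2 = u^4 - 13*u^3 + 47*u^2 - 59*u + 24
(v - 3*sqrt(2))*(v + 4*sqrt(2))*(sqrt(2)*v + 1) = sqrt(2)*v^3 + 3*v^2 - 23*sqrt(2)*v - 24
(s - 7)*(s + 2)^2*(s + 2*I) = s^4 - 3*s^3 + 2*I*s^3 - 24*s^2 - 6*I*s^2 - 28*s - 48*I*s - 56*I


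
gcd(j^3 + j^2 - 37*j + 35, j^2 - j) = j - 1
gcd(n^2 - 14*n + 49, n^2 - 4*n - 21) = n - 7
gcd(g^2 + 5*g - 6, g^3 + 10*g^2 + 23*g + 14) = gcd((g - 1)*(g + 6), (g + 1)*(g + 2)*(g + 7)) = 1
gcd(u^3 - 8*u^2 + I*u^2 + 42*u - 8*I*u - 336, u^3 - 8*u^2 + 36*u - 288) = u^2 + u*(-8 - 6*I) + 48*I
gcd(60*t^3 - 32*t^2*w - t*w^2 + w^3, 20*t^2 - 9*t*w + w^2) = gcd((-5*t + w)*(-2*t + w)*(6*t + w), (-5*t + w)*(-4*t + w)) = 5*t - w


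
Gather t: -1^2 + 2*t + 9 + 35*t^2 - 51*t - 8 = 35*t^2 - 49*t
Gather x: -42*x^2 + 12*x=-42*x^2 + 12*x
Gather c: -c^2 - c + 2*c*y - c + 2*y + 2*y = -c^2 + c*(2*y - 2) + 4*y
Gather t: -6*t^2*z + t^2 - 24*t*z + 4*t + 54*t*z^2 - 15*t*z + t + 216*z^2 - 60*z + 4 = t^2*(1 - 6*z) + t*(54*z^2 - 39*z + 5) + 216*z^2 - 60*z + 4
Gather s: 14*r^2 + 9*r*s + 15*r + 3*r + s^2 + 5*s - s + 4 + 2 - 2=14*r^2 + 18*r + s^2 + s*(9*r + 4) + 4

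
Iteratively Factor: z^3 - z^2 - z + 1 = (z + 1)*(z^2 - 2*z + 1) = (z - 1)*(z + 1)*(z - 1)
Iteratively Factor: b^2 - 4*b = (b)*(b - 4)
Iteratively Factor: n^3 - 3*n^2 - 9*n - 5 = (n + 1)*(n^2 - 4*n - 5) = (n - 5)*(n + 1)*(n + 1)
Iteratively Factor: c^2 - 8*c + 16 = (c - 4)*(c - 4)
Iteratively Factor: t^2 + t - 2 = (t - 1)*(t + 2)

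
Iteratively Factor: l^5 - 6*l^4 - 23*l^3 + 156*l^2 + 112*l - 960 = (l - 5)*(l^4 - l^3 - 28*l^2 + 16*l + 192) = (l - 5)*(l - 4)*(l^3 + 3*l^2 - 16*l - 48) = (l - 5)*(l - 4)^2*(l^2 + 7*l + 12) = (l - 5)*(l - 4)^2*(l + 3)*(l + 4)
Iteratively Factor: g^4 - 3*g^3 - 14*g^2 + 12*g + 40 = (g - 2)*(g^3 - g^2 - 16*g - 20) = (g - 5)*(g - 2)*(g^2 + 4*g + 4) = (g - 5)*(g - 2)*(g + 2)*(g + 2)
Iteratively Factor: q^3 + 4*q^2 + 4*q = (q + 2)*(q^2 + 2*q) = (q + 2)^2*(q)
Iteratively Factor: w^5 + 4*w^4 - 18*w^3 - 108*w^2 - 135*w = (w - 5)*(w^4 + 9*w^3 + 27*w^2 + 27*w) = w*(w - 5)*(w^3 + 9*w^2 + 27*w + 27) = w*(w - 5)*(w + 3)*(w^2 + 6*w + 9) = w*(w - 5)*(w + 3)^2*(w + 3)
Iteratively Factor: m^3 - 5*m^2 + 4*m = (m)*(m^2 - 5*m + 4) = m*(m - 1)*(m - 4)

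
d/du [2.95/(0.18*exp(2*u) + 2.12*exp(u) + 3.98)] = (-1.062*exp(u) - 6.254)*exp(u)/(0.18*exp(2*u) + 2.12*exp(u) + 3.98)^2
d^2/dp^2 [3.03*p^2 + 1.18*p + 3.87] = 6.06000000000000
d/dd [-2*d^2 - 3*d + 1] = -4*d - 3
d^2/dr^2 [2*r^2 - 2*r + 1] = 4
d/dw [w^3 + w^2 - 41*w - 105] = 3*w^2 + 2*w - 41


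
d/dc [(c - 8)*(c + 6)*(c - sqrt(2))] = 3*c^2 - 4*c - 2*sqrt(2)*c - 48 + 2*sqrt(2)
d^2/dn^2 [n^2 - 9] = 2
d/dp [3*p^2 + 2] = 6*p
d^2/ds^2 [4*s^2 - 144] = 8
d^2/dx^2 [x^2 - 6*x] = 2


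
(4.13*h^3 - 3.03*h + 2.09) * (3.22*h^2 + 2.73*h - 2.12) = 13.2986*h^5 + 11.2749*h^4 - 18.5122*h^3 - 1.5421*h^2 + 12.1293*h - 4.4308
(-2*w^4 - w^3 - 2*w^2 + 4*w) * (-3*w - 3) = 6*w^5 + 9*w^4 + 9*w^3 - 6*w^2 - 12*w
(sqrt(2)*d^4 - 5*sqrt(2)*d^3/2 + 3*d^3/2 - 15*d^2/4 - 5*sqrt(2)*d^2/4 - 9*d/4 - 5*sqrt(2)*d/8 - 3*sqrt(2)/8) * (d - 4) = sqrt(2)*d^5 - 13*sqrt(2)*d^4/2 + 3*d^4/2 - 39*d^3/4 + 35*sqrt(2)*d^3/4 + 35*sqrt(2)*d^2/8 + 51*d^2/4 + 17*sqrt(2)*d/8 + 9*d + 3*sqrt(2)/2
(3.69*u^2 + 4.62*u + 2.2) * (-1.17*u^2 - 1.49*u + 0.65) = -4.3173*u^4 - 10.9035*u^3 - 7.0593*u^2 - 0.275*u + 1.43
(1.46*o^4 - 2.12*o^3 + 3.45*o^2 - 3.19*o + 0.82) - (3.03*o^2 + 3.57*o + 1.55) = 1.46*o^4 - 2.12*o^3 + 0.42*o^2 - 6.76*o - 0.73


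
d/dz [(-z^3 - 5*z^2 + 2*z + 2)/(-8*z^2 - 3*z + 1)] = 2*(4*z^4 + 3*z^3 + 14*z^2 + 11*z + 4)/(64*z^4 + 48*z^3 - 7*z^2 - 6*z + 1)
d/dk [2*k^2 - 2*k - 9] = 4*k - 2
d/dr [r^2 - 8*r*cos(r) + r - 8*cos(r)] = 8*r*sin(r) + 2*r - 8*sqrt(2)*cos(r + pi/4) + 1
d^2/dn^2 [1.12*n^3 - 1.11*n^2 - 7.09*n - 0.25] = 6.72*n - 2.22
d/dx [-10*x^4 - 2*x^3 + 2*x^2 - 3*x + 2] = -40*x^3 - 6*x^2 + 4*x - 3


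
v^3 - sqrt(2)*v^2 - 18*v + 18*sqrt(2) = (v - 3*sqrt(2))*(v - sqrt(2))*(v + 3*sqrt(2))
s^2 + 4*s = s*(s + 4)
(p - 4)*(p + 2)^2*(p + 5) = p^4 + 5*p^3 - 12*p^2 - 76*p - 80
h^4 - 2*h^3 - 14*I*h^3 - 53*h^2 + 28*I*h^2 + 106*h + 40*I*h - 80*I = (h - 2)*(h - 8*I)*(h - 5*I)*(h - I)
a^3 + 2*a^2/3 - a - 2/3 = (a - 1)*(a + 2/3)*(a + 1)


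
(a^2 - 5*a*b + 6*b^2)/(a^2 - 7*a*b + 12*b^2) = (a - 2*b)/(a - 4*b)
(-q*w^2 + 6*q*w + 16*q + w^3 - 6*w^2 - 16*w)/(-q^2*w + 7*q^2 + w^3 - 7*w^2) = (w^2 - 6*w - 16)/(q*w - 7*q + w^2 - 7*w)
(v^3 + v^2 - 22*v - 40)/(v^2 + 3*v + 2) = (v^2 - v - 20)/(v + 1)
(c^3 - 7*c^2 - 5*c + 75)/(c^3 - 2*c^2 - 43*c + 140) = (c^2 - 2*c - 15)/(c^2 + 3*c - 28)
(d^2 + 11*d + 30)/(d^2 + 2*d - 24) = (d + 5)/(d - 4)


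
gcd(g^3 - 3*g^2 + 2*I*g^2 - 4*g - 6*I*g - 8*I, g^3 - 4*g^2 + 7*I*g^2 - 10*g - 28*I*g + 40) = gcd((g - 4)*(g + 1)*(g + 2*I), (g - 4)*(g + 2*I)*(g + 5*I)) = g^2 + g*(-4 + 2*I) - 8*I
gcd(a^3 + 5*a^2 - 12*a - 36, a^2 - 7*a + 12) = a - 3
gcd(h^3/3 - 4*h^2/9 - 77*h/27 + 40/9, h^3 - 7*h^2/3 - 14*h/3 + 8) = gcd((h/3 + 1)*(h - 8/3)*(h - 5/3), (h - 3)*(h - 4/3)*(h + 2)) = 1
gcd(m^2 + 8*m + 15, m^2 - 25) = m + 5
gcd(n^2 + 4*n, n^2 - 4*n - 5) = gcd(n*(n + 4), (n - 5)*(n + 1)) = 1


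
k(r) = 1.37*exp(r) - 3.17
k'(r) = 1.37*exp(r)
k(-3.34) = -3.12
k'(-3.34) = 0.05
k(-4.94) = -3.16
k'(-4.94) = 0.01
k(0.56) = -0.77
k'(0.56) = 2.40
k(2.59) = 15.09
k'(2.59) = 18.26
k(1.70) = 4.33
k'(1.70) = 7.50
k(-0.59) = -2.41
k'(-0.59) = 0.76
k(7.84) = 3476.91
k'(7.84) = 3480.08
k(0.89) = 0.17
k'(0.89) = 3.34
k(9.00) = 11098.05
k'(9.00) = 11101.22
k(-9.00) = -3.17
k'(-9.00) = 0.00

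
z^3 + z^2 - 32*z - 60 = (z - 6)*(z + 2)*(z + 5)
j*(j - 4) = j^2 - 4*j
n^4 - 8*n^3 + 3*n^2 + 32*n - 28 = (n - 7)*(n - 2)*(n - 1)*(n + 2)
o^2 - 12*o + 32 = (o - 8)*(o - 4)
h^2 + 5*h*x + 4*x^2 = (h + x)*(h + 4*x)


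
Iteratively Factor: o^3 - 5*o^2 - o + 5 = (o - 5)*(o^2 - 1) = (o - 5)*(o + 1)*(o - 1)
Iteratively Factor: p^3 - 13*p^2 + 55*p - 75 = (p - 5)*(p^2 - 8*p + 15) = (p - 5)^2*(p - 3)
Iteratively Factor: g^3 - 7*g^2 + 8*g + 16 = (g - 4)*(g^2 - 3*g - 4) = (g - 4)^2*(g + 1)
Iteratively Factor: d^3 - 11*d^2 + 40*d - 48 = (d - 4)*(d^2 - 7*d + 12) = (d - 4)*(d - 3)*(d - 4)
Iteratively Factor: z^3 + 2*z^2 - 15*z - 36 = (z + 3)*(z^2 - z - 12) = (z + 3)^2*(z - 4)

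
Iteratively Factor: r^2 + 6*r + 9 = (r + 3)*(r + 3)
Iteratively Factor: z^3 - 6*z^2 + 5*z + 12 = (z + 1)*(z^2 - 7*z + 12) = (z - 3)*(z + 1)*(z - 4)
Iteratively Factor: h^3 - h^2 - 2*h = (h + 1)*(h^2 - 2*h) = (h - 2)*(h + 1)*(h)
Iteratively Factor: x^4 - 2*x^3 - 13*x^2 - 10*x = (x + 2)*(x^3 - 4*x^2 - 5*x) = (x + 1)*(x + 2)*(x^2 - 5*x) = x*(x + 1)*(x + 2)*(x - 5)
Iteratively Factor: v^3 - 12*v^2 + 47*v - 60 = (v - 3)*(v^2 - 9*v + 20) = (v - 4)*(v - 3)*(v - 5)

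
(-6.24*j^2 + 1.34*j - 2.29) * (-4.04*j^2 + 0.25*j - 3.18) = 25.2096*j^4 - 6.9736*j^3 + 29.4298*j^2 - 4.8337*j + 7.2822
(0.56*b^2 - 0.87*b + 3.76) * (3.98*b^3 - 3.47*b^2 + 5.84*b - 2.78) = 2.2288*b^5 - 5.4058*b^4 + 21.2541*b^3 - 19.6848*b^2 + 24.377*b - 10.4528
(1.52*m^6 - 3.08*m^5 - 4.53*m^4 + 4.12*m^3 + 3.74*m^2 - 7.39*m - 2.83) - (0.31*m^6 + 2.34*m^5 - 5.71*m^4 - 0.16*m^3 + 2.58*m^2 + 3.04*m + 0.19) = 1.21*m^6 - 5.42*m^5 + 1.18*m^4 + 4.28*m^3 + 1.16*m^2 - 10.43*m - 3.02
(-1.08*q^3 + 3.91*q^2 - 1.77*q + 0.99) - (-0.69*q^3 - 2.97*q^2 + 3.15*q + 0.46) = -0.39*q^3 + 6.88*q^2 - 4.92*q + 0.53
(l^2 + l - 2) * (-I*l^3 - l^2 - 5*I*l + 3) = -I*l^5 - l^4 - I*l^4 - l^3 - 3*I*l^3 + 5*l^2 - 5*I*l^2 + 3*l + 10*I*l - 6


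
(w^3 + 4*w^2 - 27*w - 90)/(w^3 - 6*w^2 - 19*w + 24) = (w^2 + w - 30)/(w^2 - 9*w + 8)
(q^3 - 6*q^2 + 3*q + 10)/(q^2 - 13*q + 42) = (q^3 - 6*q^2 + 3*q + 10)/(q^2 - 13*q + 42)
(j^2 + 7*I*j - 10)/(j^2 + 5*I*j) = (j + 2*I)/j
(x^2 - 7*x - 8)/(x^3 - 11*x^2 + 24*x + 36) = (x - 8)/(x^2 - 12*x + 36)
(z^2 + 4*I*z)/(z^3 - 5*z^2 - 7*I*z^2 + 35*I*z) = (z + 4*I)/(z^2 - 5*z - 7*I*z + 35*I)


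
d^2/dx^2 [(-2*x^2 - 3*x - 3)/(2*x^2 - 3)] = 12*(-2*x^3 - 12*x^2 - 9*x - 6)/(8*x^6 - 36*x^4 + 54*x^2 - 27)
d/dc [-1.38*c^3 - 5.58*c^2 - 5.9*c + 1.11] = -4.14*c^2 - 11.16*c - 5.9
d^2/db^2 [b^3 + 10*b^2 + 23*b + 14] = 6*b + 20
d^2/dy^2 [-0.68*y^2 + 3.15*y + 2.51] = -1.36000000000000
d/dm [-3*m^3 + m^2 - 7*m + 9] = -9*m^2 + 2*m - 7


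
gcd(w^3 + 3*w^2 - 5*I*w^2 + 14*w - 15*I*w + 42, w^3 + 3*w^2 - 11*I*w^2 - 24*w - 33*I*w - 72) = w + 3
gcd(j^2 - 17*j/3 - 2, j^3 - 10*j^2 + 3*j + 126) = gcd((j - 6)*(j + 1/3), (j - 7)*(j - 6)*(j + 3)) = j - 6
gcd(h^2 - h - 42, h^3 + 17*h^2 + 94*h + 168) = h + 6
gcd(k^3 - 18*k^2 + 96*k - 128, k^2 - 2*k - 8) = 1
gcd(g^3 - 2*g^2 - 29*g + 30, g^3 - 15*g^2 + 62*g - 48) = g^2 - 7*g + 6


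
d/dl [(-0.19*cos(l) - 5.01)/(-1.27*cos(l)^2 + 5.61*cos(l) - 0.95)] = (0.2413*cos(l)^2 + 12.7254*cos(l) - 28.2866)*sin(l)/(1.6129*cos(l)^4 - 14.2494*cos(l)^3 + 33.8851*cos(l)^2 - 10.659*cos(l) + 0.9025)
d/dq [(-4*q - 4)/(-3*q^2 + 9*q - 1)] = 4*(-3*q^2 - 6*q + 10)/(9*q^4 - 54*q^3 + 87*q^2 - 18*q + 1)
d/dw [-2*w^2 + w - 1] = 1 - 4*w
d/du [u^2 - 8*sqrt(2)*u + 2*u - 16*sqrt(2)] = 2*u - 8*sqrt(2) + 2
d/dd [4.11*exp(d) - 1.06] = 4.11*exp(d)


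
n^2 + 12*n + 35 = (n + 5)*(n + 7)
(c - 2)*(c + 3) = c^2 + c - 6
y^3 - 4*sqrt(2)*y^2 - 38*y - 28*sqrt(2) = (y - 7*sqrt(2))*(y + sqrt(2))*(y + 2*sqrt(2))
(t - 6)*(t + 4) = t^2 - 2*t - 24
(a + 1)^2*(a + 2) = a^3 + 4*a^2 + 5*a + 2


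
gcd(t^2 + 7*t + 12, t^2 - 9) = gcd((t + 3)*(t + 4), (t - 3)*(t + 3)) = t + 3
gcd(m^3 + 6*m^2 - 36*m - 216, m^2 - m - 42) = m + 6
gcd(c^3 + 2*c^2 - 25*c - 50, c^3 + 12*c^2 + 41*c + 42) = c + 2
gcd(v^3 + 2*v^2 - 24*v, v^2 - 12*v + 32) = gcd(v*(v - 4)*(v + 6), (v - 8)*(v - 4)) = v - 4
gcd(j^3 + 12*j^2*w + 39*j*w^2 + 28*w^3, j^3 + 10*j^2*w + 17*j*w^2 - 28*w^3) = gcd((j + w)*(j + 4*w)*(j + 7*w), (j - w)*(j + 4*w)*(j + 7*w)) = j^2 + 11*j*w + 28*w^2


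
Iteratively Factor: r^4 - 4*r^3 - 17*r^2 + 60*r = (r)*(r^3 - 4*r^2 - 17*r + 60) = r*(r - 5)*(r^2 + r - 12) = r*(r - 5)*(r - 3)*(r + 4)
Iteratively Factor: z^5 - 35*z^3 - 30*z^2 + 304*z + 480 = (z + 2)*(z^4 - 2*z^3 - 31*z^2 + 32*z + 240) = (z + 2)*(z + 4)*(z^3 - 6*z^2 - 7*z + 60) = (z - 5)*(z + 2)*(z + 4)*(z^2 - z - 12) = (z - 5)*(z + 2)*(z + 3)*(z + 4)*(z - 4)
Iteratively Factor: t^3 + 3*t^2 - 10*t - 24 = (t - 3)*(t^2 + 6*t + 8) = (t - 3)*(t + 2)*(t + 4)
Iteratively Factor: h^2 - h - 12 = (h - 4)*(h + 3)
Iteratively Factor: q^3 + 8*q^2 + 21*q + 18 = (q + 3)*(q^2 + 5*q + 6) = (q + 3)^2*(q + 2)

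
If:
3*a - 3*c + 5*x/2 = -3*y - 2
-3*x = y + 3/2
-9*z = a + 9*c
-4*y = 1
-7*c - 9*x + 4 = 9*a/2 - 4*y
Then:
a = 451/828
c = 113/184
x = -5/12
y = -1/4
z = -10055/14904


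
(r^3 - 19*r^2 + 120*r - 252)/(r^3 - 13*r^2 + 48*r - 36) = (r - 7)/(r - 1)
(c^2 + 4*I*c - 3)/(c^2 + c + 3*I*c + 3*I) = (c + I)/(c + 1)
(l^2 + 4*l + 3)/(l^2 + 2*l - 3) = (l + 1)/(l - 1)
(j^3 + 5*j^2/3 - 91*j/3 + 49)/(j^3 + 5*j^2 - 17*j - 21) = (j - 7/3)/(j + 1)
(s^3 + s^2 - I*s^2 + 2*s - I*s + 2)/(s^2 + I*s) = s + 1 - 2*I - 2*I/s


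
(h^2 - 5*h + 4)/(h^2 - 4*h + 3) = (h - 4)/(h - 3)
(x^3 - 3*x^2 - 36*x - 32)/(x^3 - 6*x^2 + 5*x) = (x^3 - 3*x^2 - 36*x - 32)/(x*(x^2 - 6*x + 5))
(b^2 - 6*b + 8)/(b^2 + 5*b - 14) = (b - 4)/(b + 7)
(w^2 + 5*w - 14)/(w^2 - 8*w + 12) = (w + 7)/(w - 6)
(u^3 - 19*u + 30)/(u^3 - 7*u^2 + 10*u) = (u^2 + 2*u - 15)/(u*(u - 5))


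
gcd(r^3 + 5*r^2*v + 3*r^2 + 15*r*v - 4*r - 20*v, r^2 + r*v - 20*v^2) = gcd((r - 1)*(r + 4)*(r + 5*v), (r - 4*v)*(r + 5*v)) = r + 5*v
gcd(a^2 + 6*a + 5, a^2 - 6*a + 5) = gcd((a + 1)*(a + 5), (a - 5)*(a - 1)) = 1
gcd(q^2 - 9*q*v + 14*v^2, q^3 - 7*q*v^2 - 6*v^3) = 1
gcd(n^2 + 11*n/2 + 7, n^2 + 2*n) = n + 2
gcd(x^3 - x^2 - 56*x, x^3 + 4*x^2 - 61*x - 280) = x^2 - x - 56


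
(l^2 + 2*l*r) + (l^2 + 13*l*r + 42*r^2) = 2*l^2 + 15*l*r + 42*r^2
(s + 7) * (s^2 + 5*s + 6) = s^3 + 12*s^2 + 41*s + 42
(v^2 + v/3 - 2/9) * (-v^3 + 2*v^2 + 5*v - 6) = -v^5 + 5*v^4/3 + 53*v^3/9 - 43*v^2/9 - 28*v/9 + 4/3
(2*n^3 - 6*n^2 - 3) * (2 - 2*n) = -4*n^4 + 16*n^3 - 12*n^2 + 6*n - 6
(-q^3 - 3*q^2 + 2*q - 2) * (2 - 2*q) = 2*q^4 + 4*q^3 - 10*q^2 + 8*q - 4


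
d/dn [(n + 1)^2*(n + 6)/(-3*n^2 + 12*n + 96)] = (-n^4 + 8*n^3 + 141*n^2 + 524*n + 392)/(3*(n^4 - 8*n^3 - 48*n^2 + 256*n + 1024))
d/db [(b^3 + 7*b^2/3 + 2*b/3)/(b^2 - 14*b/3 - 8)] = (9*b^4 - 84*b^3 - 320*b^2 - 336*b - 48)/(9*b^4 - 84*b^3 + 52*b^2 + 672*b + 576)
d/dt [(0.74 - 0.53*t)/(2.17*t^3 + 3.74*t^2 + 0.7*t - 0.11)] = (2.3002*t^3 - 2.8352*t^2 - 5.5352*t - 0.4597)/(4.7089*t^6 + 16.2316*t^5 + 17.0256*t^4 + 4.7586*t^3 - 0.3328*t^2 - 0.154*t + 0.0121)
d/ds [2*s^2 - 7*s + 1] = 4*s - 7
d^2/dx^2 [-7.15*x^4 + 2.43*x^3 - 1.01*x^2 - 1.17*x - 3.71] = -85.8*x^2 + 14.58*x - 2.02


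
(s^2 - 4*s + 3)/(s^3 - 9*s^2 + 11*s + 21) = (s - 1)/(s^2 - 6*s - 7)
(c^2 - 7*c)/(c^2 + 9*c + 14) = c*(c - 7)/(c^2 + 9*c + 14)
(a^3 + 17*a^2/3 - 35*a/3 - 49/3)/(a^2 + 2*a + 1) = (3*a^2 + 14*a - 49)/(3*(a + 1))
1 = 1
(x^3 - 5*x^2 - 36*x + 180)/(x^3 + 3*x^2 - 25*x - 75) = (x^2 - 36)/(x^2 + 8*x + 15)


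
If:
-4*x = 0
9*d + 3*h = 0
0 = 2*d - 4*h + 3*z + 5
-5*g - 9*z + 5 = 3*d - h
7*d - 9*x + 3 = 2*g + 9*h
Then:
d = 25/98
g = 286/49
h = -75/98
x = 0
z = -20/7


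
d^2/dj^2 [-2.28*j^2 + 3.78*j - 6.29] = -4.56000000000000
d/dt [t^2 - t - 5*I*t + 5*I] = 2*t - 1 - 5*I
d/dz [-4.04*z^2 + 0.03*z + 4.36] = 0.03 - 8.08*z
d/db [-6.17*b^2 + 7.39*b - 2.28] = 7.39 - 12.34*b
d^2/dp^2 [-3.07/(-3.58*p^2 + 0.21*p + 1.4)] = (78.692696*p^2 - 4.616052*p - 3.07*(7.16*p - 0.21)*(14.32*p - 0.42) - 30.77368)/(-3.58*p^2 + 0.21*p + 1.4)^3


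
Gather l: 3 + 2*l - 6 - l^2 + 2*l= -l^2 + 4*l - 3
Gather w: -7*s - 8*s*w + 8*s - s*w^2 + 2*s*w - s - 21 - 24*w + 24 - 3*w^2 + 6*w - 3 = w^2*(-s - 3) + w*(-6*s - 18)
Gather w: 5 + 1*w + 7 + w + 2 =2*w + 14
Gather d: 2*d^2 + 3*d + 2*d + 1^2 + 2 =2*d^2 + 5*d + 3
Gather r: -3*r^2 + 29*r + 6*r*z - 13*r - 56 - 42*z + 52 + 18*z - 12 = -3*r^2 + r*(6*z + 16) - 24*z - 16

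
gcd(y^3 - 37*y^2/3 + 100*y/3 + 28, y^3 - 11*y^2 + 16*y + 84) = y^2 - 13*y + 42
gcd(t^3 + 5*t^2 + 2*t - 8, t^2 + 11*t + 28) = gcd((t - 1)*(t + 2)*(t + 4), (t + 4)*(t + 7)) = t + 4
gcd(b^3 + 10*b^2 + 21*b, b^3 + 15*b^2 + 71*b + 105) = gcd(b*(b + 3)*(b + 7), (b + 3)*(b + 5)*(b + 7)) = b^2 + 10*b + 21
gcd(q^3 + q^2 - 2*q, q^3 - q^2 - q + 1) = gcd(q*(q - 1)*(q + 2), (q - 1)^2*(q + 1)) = q - 1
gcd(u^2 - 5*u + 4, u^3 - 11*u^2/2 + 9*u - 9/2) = u - 1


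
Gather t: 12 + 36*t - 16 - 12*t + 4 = 24*t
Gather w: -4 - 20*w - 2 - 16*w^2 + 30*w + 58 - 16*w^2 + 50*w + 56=-32*w^2 + 60*w + 108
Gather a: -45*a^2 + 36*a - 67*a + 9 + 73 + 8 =-45*a^2 - 31*a + 90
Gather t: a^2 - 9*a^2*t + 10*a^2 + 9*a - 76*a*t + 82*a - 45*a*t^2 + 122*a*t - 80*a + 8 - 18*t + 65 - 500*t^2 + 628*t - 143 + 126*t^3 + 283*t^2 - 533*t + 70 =11*a^2 + 11*a + 126*t^3 + t^2*(-45*a - 217) + t*(-9*a^2 + 46*a + 77)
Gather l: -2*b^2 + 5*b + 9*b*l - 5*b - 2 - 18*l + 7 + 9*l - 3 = -2*b^2 + l*(9*b - 9) + 2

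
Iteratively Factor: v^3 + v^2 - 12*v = (v - 3)*(v^2 + 4*v) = v*(v - 3)*(v + 4)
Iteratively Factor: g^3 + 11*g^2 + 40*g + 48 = (g + 4)*(g^2 + 7*g + 12) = (g + 4)^2*(g + 3)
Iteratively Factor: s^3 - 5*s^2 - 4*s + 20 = (s + 2)*(s^2 - 7*s + 10) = (s - 5)*(s + 2)*(s - 2)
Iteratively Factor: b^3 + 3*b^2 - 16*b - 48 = (b - 4)*(b^2 + 7*b + 12) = (b - 4)*(b + 4)*(b + 3)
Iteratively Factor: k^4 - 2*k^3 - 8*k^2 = (k - 4)*(k^3 + 2*k^2) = (k - 4)*(k + 2)*(k^2) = k*(k - 4)*(k + 2)*(k)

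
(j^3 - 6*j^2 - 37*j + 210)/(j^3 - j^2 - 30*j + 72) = (j^2 - 12*j + 35)/(j^2 - 7*j + 12)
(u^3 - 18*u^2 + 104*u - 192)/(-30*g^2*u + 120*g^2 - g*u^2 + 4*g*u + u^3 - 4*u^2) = (u^2 - 14*u + 48)/(-30*g^2 - g*u + u^2)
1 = 1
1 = 1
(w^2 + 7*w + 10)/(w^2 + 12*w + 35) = (w + 2)/(w + 7)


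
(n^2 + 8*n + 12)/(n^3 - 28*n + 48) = (n + 2)/(n^2 - 6*n + 8)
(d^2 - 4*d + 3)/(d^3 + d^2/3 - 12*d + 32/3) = 3*(d - 3)/(3*d^2 + 4*d - 32)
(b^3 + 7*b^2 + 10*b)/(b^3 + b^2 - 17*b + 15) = b*(b + 2)/(b^2 - 4*b + 3)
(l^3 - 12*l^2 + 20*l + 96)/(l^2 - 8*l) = l - 4 - 12/l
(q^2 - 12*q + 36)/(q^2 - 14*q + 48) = (q - 6)/(q - 8)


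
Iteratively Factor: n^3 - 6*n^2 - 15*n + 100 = (n - 5)*(n^2 - n - 20) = (n - 5)*(n + 4)*(n - 5)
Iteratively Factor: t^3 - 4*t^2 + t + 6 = (t - 2)*(t^2 - 2*t - 3) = (t - 3)*(t - 2)*(t + 1)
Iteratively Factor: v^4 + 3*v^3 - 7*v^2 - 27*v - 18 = (v + 2)*(v^3 + v^2 - 9*v - 9) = (v + 2)*(v + 3)*(v^2 - 2*v - 3) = (v - 3)*(v + 2)*(v + 3)*(v + 1)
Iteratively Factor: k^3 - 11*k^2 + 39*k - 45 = (k - 3)*(k^2 - 8*k + 15) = (k - 5)*(k - 3)*(k - 3)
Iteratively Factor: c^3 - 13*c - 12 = (c + 3)*(c^2 - 3*c - 4) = (c + 1)*(c + 3)*(c - 4)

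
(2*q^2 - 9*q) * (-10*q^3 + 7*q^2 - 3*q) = -20*q^5 + 104*q^4 - 69*q^3 + 27*q^2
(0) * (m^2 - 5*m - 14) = 0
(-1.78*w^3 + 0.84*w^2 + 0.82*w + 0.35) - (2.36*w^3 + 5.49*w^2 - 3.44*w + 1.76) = -4.14*w^3 - 4.65*w^2 + 4.26*w - 1.41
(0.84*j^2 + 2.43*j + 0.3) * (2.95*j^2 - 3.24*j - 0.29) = 2.478*j^4 + 4.4469*j^3 - 7.2318*j^2 - 1.6767*j - 0.087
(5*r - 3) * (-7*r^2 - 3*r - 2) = -35*r^3 + 6*r^2 - r + 6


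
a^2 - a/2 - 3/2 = (a - 3/2)*(a + 1)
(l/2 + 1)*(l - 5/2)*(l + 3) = l^3/2 + 5*l^2/4 - 13*l/4 - 15/2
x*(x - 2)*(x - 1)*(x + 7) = x^4 + 4*x^3 - 19*x^2 + 14*x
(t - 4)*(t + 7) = t^2 + 3*t - 28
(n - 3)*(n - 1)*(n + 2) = n^3 - 2*n^2 - 5*n + 6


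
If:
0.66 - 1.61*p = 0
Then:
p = 0.41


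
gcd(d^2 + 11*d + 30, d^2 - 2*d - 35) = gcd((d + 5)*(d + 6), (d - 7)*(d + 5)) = d + 5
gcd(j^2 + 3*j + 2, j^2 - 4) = j + 2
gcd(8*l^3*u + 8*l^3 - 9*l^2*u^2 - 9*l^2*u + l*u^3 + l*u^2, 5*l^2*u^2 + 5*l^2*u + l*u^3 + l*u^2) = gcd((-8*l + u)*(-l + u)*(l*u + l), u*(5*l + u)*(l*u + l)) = l*u + l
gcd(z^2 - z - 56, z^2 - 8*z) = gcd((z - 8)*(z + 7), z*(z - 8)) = z - 8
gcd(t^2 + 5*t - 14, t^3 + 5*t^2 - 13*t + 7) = t + 7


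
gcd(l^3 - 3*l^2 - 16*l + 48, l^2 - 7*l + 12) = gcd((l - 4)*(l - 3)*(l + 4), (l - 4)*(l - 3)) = l^2 - 7*l + 12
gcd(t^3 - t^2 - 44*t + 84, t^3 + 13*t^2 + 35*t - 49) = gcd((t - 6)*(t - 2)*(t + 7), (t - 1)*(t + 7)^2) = t + 7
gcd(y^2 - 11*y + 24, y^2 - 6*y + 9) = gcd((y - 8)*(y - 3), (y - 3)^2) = y - 3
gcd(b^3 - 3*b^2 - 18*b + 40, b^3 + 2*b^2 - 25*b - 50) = b - 5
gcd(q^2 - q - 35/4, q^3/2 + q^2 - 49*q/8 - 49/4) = q - 7/2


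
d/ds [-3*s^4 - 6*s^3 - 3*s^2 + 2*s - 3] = -12*s^3 - 18*s^2 - 6*s + 2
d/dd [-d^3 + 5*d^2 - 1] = d*(10 - 3*d)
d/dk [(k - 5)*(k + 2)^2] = (k + 2)*(3*k - 8)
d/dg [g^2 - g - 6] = 2*g - 1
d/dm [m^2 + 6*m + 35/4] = 2*m + 6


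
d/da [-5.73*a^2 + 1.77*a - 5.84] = 1.77 - 11.46*a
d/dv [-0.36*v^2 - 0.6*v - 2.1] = -0.72*v - 0.6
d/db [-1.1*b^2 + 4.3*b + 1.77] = 4.3 - 2.2*b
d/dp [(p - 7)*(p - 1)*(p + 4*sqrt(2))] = 3*p^2 - 16*p + 8*sqrt(2)*p - 32*sqrt(2) + 7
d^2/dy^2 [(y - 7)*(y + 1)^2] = 6*y - 10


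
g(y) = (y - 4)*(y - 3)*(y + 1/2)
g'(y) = (y - 4)*(y - 3) + (y - 4)*(y + 1/2) + (y - 3)*(y + 1/2) = 3*y^2 - 13*y + 17/2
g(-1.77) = -34.95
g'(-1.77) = 40.91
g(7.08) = 95.25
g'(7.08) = 66.84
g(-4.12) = -209.29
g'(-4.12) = 112.98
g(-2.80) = -90.71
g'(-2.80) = 68.42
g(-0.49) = 0.16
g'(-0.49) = 15.59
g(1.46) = 7.67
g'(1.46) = -4.09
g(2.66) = 1.44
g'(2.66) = -4.85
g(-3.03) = -107.25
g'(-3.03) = 75.43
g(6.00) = 39.00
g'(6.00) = 38.50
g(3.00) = 0.00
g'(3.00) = -3.50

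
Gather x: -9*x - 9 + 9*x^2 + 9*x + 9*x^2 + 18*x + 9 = 18*x^2 + 18*x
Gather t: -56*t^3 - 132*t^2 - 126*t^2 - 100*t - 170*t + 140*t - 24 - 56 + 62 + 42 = -56*t^3 - 258*t^2 - 130*t + 24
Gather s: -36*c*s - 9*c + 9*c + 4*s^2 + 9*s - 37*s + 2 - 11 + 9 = 4*s^2 + s*(-36*c - 28)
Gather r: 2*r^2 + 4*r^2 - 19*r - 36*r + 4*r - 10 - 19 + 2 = 6*r^2 - 51*r - 27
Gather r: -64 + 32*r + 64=32*r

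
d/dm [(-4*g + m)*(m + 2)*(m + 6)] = -8*g*m - 32*g + 3*m^2 + 16*m + 12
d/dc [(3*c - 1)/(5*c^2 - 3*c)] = (-15*c^2 + 10*c - 3)/(c^2*(25*c^2 - 30*c + 9))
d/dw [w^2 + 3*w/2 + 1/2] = 2*w + 3/2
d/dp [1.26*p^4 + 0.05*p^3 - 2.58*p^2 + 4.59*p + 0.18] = 5.04*p^3 + 0.15*p^2 - 5.16*p + 4.59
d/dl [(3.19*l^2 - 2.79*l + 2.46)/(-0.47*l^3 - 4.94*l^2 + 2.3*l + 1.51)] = (1.4993*l^4 - 2.6226*l^3 - 2.977*l^2 + 33.9386*l - 9.8709)/(0.2209*l^6 + 4.6436*l^5 + 22.2416*l^4 - 24.1434*l^3 - 9.6288*l^2 + 6.946*l + 2.2801)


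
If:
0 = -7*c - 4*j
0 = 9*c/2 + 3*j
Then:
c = 0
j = 0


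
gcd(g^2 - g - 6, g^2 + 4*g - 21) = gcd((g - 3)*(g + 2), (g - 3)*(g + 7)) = g - 3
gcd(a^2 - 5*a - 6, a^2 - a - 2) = a + 1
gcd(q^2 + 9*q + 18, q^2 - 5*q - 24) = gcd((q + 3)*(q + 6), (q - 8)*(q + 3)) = q + 3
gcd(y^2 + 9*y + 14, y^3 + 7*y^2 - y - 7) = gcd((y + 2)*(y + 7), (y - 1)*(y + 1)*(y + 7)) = y + 7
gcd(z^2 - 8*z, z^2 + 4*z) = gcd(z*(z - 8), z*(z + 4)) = z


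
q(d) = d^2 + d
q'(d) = 2*d + 1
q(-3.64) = 9.61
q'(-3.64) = -6.28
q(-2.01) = 2.03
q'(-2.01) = -3.02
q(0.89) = 1.68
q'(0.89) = 2.78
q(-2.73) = 4.72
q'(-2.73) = -4.46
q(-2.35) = 3.17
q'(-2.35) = -3.70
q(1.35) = 3.17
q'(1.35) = 3.70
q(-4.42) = 15.12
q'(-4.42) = -7.84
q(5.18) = 32.01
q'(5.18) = 11.36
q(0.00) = 0.00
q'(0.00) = 1.00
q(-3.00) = 6.00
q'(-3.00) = -5.00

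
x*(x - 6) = x^2 - 6*x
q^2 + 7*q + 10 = (q + 2)*(q + 5)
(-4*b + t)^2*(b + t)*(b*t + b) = 16*b^4*t + 16*b^4 + 8*b^3*t^2 + 8*b^3*t - 7*b^2*t^3 - 7*b^2*t^2 + b*t^4 + b*t^3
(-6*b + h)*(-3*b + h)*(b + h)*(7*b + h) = 126*b^4 + 81*b^3*h - 47*b^2*h^2 - b*h^3 + h^4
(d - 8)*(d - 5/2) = d^2 - 21*d/2 + 20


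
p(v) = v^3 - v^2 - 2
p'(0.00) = 0.00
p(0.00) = -2.00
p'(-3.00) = 33.00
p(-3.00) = -38.00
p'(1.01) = 1.04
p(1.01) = -1.99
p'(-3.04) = 33.80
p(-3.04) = -39.34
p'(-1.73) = 12.44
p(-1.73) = -10.17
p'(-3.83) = 51.67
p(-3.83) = -72.85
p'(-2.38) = 21.75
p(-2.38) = -21.15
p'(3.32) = 26.43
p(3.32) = 23.57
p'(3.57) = 31.09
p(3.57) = 30.75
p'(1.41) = 3.14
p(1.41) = -1.18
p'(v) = 3*v^2 - 2*v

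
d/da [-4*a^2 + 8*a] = 8 - 8*a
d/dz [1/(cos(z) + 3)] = sin(z)/(cos(z) + 3)^2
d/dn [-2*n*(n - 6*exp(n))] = 12*n*exp(n) - 4*n + 12*exp(n)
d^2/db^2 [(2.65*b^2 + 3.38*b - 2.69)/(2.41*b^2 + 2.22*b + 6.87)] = (10.906696*b^3 - 356.994264*b^2 - 422.122104*b + 209.60436)/(13.997521*b^6 + 38.681946*b^5 + 155.337273*b^4 + 231.476292*b^3 + 442.807911*b^2 + 314.331354*b + 324.242703)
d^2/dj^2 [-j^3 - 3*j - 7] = -6*j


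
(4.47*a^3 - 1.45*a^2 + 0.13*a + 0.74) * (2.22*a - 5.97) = 9.9234*a^4 - 29.9049*a^3 + 8.9451*a^2 + 0.8667*a - 4.4178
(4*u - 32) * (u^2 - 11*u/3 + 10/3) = 4*u^3 - 140*u^2/3 + 392*u/3 - 320/3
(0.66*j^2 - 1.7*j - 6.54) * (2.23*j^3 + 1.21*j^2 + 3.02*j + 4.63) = 1.4718*j^5 - 2.9924*j^4 - 14.648*j^3 - 9.9916*j^2 - 27.6218*j - 30.2802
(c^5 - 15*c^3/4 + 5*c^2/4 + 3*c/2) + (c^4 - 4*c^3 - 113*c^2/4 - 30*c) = c^5 + c^4 - 31*c^3/4 - 27*c^2 - 57*c/2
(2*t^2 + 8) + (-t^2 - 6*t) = t^2 - 6*t + 8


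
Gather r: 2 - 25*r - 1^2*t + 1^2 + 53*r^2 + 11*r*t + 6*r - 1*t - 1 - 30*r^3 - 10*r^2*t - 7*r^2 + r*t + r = -30*r^3 + r^2*(46 - 10*t) + r*(12*t - 18) - 2*t + 2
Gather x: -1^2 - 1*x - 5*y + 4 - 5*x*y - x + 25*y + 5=x*(-5*y - 2) + 20*y + 8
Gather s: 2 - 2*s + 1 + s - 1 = 2 - s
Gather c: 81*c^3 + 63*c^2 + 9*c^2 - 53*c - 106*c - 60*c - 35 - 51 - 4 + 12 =81*c^3 + 72*c^2 - 219*c - 78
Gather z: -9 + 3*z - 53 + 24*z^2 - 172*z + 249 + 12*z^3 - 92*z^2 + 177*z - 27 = 12*z^3 - 68*z^2 + 8*z + 160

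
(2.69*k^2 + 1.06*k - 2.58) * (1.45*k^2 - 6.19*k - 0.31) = 3.9005*k^4 - 15.1141*k^3 - 11.1363*k^2 + 15.6416*k + 0.7998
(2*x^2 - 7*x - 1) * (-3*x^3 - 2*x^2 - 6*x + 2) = -6*x^5 + 17*x^4 + 5*x^3 + 48*x^2 - 8*x - 2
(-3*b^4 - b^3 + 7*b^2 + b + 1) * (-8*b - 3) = 24*b^5 + 17*b^4 - 53*b^3 - 29*b^2 - 11*b - 3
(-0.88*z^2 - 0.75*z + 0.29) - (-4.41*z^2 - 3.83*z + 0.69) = 3.53*z^2 + 3.08*z - 0.4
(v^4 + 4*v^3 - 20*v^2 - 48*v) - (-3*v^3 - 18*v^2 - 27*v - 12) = v^4 + 7*v^3 - 2*v^2 - 21*v + 12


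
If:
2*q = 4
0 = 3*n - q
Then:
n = 2/3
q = 2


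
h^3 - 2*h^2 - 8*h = h*(h - 4)*(h + 2)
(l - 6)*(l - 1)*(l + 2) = l^3 - 5*l^2 - 8*l + 12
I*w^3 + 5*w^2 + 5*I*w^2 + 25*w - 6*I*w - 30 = (w + 6)*(w - 5*I)*(I*w - I)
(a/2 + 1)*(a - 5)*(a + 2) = a^3/2 - a^2/2 - 8*a - 10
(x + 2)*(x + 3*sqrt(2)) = x^2 + 2*x + 3*sqrt(2)*x + 6*sqrt(2)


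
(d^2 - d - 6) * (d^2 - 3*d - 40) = d^4 - 4*d^3 - 43*d^2 + 58*d + 240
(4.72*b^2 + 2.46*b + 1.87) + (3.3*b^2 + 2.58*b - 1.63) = 8.02*b^2 + 5.04*b + 0.24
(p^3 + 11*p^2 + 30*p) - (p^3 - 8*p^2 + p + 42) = 19*p^2 + 29*p - 42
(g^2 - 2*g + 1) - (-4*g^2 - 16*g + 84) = 5*g^2 + 14*g - 83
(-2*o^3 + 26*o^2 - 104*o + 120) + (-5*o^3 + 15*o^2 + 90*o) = -7*o^3 + 41*o^2 - 14*o + 120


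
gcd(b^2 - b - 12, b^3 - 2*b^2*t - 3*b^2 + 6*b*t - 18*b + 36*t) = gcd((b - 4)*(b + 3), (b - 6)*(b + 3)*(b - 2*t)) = b + 3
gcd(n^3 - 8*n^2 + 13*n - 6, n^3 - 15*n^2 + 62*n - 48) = n^2 - 7*n + 6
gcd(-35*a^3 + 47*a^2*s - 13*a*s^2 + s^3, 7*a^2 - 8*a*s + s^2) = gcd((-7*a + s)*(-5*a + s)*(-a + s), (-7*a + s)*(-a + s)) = 7*a^2 - 8*a*s + s^2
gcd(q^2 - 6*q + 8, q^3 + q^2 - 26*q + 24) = q - 4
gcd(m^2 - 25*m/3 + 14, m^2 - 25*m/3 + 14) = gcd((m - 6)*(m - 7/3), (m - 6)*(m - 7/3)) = m^2 - 25*m/3 + 14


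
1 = 1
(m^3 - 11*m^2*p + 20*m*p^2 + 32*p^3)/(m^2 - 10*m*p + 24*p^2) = (-m^2 + 7*m*p + 8*p^2)/(-m + 6*p)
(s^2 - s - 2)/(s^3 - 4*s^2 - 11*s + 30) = (s + 1)/(s^2 - 2*s - 15)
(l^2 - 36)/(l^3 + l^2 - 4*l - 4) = (l^2 - 36)/(l^3 + l^2 - 4*l - 4)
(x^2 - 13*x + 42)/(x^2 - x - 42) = (x - 6)/(x + 6)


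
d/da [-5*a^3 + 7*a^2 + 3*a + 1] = -15*a^2 + 14*a + 3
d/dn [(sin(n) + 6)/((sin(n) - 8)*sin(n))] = (-cos(n) - 12/tan(n) + 48*cos(n)/sin(n)^2)/(sin(n) - 8)^2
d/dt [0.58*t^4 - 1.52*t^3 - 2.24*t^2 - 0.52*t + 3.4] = 2.32*t^3 - 4.56*t^2 - 4.48*t - 0.52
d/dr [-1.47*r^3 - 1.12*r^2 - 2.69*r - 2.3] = -4.41*r^2 - 2.24*r - 2.69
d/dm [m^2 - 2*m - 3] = 2*m - 2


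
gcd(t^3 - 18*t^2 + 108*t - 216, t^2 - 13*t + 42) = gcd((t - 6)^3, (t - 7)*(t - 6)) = t - 6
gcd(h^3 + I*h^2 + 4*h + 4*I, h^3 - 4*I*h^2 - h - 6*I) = h^2 - I*h + 2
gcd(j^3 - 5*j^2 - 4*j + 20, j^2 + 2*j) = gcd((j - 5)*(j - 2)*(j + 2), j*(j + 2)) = j + 2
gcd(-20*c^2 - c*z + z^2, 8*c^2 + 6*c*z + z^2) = 4*c + z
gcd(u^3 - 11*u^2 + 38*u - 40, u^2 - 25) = u - 5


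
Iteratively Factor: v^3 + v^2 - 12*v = (v)*(v^2 + v - 12) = v*(v - 3)*(v + 4)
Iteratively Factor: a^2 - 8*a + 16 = (a - 4)*(a - 4)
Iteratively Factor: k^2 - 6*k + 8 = (k - 2)*(k - 4)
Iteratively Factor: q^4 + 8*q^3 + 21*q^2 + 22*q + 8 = (q + 4)*(q^3 + 4*q^2 + 5*q + 2) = (q + 1)*(q + 4)*(q^2 + 3*q + 2) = (q + 1)^2*(q + 4)*(q + 2)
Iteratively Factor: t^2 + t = (t + 1)*(t)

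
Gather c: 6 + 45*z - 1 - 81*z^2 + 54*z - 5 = -81*z^2 + 99*z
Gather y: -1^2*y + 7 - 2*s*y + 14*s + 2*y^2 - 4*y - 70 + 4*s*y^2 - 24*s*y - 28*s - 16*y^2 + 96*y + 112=-14*s + y^2*(4*s - 14) + y*(91 - 26*s) + 49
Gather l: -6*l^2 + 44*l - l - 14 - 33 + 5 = -6*l^2 + 43*l - 42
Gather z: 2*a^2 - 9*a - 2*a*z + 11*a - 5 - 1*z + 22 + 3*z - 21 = 2*a^2 + 2*a + z*(2 - 2*a) - 4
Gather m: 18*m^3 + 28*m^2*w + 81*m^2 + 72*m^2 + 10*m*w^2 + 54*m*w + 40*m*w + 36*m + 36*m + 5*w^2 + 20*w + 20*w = 18*m^3 + m^2*(28*w + 153) + m*(10*w^2 + 94*w + 72) + 5*w^2 + 40*w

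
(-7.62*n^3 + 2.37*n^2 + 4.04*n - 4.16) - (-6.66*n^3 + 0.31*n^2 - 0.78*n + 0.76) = -0.96*n^3 + 2.06*n^2 + 4.82*n - 4.92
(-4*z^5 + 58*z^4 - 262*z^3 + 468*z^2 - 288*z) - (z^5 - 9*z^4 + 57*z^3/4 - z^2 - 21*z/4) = -5*z^5 + 67*z^4 - 1105*z^3/4 + 469*z^2 - 1131*z/4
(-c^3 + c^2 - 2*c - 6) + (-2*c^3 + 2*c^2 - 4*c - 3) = -3*c^3 + 3*c^2 - 6*c - 9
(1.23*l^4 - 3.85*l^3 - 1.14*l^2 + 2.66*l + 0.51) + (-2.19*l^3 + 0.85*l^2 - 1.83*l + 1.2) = 1.23*l^4 - 6.04*l^3 - 0.29*l^2 + 0.83*l + 1.71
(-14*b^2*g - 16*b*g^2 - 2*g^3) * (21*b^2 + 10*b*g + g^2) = -294*b^4*g - 476*b^3*g^2 - 216*b^2*g^3 - 36*b*g^4 - 2*g^5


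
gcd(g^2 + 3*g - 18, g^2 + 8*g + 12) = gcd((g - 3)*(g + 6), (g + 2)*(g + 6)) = g + 6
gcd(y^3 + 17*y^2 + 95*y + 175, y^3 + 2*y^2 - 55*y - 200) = y^2 + 10*y + 25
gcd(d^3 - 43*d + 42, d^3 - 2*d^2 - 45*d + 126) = d^2 + d - 42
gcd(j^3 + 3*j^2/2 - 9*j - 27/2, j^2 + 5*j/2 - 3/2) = j + 3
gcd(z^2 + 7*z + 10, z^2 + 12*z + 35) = z + 5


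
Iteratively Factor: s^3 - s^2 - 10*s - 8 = (s + 2)*(s^2 - 3*s - 4) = (s - 4)*(s + 2)*(s + 1)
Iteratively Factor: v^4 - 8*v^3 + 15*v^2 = (v - 5)*(v^3 - 3*v^2) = v*(v - 5)*(v^2 - 3*v) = v*(v - 5)*(v - 3)*(v)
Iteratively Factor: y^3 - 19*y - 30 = (y + 3)*(y^2 - 3*y - 10) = (y + 2)*(y + 3)*(y - 5)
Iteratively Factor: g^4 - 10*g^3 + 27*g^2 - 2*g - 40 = (g + 1)*(g^3 - 11*g^2 + 38*g - 40) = (g - 4)*(g + 1)*(g^2 - 7*g + 10) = (g - 5)*(g - 4)*(g + 1)*(g - 2)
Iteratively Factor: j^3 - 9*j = (j - 3)*(j^2 + 3*j) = (j - 3)*(j + 3)*(j)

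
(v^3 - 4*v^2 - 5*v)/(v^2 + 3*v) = (v^2 - 4*v - 5)/(v + 3)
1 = 1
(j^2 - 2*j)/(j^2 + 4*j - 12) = j/(j + 6)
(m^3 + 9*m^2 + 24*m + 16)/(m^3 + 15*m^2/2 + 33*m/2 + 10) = 2*(m + 4)/(2*m + 5)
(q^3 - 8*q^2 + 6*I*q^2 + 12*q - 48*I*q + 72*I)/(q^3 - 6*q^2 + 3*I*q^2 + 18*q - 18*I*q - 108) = (q - 2)/(q - 3*I)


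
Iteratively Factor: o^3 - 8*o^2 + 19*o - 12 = (o - 1)*(o^2 - 7*o + 12) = (o - 4)*(o - 1)*(o - 3)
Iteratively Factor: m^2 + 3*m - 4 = (m + 4)*(m - 1)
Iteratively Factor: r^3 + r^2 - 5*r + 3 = (r + 3)*(r^2 - 2*r + 1) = (r - 1)*(r + 3)*(r - 1)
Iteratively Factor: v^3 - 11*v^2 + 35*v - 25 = (v - 1)*(v^2 - 10*v + 25) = (v - 5)*(v - 1)*(v - 5)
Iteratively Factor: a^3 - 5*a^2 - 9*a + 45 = (a - 5)*(a^2 - 9) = (a - 5)*(a + 3)*(a - 3)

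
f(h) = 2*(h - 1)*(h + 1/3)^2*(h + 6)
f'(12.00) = 18590.44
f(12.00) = 60236.00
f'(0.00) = -6.89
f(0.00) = -1.33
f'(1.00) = 24.89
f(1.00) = 0.00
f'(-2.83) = 113.02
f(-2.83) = -151.36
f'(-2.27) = 97.94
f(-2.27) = -91.49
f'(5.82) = 2662.38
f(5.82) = 4314.35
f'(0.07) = -7.44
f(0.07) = -1.84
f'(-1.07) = 33.18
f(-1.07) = -11.08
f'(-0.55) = 7.69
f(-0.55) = -0.79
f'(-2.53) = 107.05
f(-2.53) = -118.21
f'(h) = 2*(h - 1)*(h + 1/3)^2 + 2*(h - 1)*(h + 6)*(2*h + 2/3) + 2*(h + 1/3)^2*(h + 6)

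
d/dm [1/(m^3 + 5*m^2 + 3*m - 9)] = (-3*m^2 - 10*m - 3)/(m^3 + 5*m^2 + 3*m - 9)^2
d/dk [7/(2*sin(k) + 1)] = -14*cos(k)/(2*sin(k) + 1)^2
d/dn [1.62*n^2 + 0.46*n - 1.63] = 3.24*n + 0.46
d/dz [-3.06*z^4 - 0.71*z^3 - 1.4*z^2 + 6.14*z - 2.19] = -12.24*z^3 - 2.13*z^2 - 2.8*z + 6.14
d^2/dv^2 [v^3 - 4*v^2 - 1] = 6*v - 8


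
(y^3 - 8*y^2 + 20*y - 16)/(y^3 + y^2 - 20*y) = (y^2 - 4*y + 4)/(y*(y + 5))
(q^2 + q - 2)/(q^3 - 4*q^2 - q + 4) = (q + 2)/(q^2 - 3*q - 4)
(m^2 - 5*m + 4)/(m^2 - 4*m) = (m - 1)/m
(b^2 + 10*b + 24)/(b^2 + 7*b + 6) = (b + 4)/(b + 1)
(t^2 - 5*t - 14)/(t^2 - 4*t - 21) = (t + 2)/(t + 3)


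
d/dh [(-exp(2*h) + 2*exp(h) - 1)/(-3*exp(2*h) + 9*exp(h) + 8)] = (-3*exp(2*h) - 22*exp(h) + 25)*exp(h)/(9*exp(4*h) - 54*exp(3*h) + 33*exp(2*h) + 144*exp(h) + 64)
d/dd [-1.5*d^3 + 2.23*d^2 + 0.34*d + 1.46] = -4.5*d^2 + 4.46*d + 0.34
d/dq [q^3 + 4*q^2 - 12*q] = 3*q^2 + 8*q - 12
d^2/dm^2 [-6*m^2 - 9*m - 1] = -12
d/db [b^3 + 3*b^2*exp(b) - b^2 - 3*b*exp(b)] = 3*b^2*exp(b) + 3*b^2 + 3*b*exp(b) - 2*b - 3*exp(b)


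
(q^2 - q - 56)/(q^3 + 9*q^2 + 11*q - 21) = (q - 8)/(q^2 + 2*q - 3)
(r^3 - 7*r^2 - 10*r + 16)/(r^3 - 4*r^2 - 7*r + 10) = (r - 8)/(r - 5)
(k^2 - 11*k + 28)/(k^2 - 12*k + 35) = (k - 4)/(k - 5)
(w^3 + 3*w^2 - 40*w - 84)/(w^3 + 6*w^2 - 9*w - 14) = (w^2 - 4*w - 12)/(w^2 - w - 2)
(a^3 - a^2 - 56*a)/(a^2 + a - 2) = a*(a^2 - a - 56)/(a^2 + a - 2)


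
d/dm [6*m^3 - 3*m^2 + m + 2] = 18*m^2 - 6*m + 1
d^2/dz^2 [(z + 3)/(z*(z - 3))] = 2*(z^3 + 9*z^2 - 27*z + 27)/(z^3*(z^3 - 9*z^2 + 27*z - 27))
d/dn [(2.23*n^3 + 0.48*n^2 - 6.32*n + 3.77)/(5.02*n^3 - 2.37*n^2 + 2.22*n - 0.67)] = (-7.6947*n^4 + 73.354*n^3 - 75.1713*n^2 + 17.2266*n - 4.135)/(25.2004*n^6 - 23.7948*n^5 + 27.9057*n^4 - 17.2496*n^3 + 8.1042*n^2 - 2.9748*n + 0.4489)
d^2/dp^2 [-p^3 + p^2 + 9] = 2 - 6*p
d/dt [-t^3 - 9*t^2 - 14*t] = -3*t^2 - 18*t - 14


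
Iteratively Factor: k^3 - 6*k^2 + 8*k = (k - 2)*(k^2 - 4*k) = k*(k - 2)*(k - 4)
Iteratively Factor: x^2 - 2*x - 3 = (x - 3)*(x + 1)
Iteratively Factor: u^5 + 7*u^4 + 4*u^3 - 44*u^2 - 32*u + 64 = (u - 2)*(u^4 + 9*u^3 + 22*u^2 - 32) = (u - 2)*(u + 4)*(u^3 + 5*u^2 + 2*u - 8) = (u - 2)*(u + 4)^2*(u^2 + u - 2) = (u - 2)*(u + 2)*(u + 4)^2*(u - 1)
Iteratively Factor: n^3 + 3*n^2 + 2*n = (n + 1)*(n^2 + 2*n) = (n + 1)*(n + 2)*(n)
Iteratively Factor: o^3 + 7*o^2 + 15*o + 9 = (o + 3)*(o^2 + 4*o + 3) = (o + 1)*(o + 3)*(o + 3)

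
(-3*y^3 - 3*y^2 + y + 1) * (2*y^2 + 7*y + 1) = -6*y^5 - 27*y^4 - 22*y^3 + 6*y^2 + 8*y + 1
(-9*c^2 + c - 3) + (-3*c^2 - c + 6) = 3 - 12*c^2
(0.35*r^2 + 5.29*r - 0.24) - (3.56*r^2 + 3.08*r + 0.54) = -3.21*r^2 + 2.21*r - 0.78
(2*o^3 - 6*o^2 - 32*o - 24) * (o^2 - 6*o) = 2*o^5 - 18*o^4 + 4*o^3 + 168*o^2 + 144*o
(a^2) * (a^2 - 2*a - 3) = a^4 - 2*a^3 - 3*a^2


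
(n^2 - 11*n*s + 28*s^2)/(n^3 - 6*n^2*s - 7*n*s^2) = (n - 4*s)/(n*(n + s))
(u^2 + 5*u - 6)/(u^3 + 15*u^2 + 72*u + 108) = (u - 1)/(u^2 + 9*u + 18)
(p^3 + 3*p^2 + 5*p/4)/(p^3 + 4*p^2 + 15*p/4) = (2*p + 1)/(2*p + 3)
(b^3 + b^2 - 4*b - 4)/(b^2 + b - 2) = (b^2 - b - 2)/(b - 1)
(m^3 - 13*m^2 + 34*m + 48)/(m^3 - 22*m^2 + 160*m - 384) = (m + 1)/(m - 8)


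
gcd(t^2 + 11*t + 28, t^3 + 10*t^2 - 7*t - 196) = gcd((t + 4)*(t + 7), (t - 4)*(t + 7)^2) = t + 7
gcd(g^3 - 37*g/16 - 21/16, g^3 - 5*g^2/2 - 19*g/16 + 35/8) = g - 7/4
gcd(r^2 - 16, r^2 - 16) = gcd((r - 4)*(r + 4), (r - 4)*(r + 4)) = r^2 - 16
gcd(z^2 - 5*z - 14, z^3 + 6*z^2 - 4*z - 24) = z + 2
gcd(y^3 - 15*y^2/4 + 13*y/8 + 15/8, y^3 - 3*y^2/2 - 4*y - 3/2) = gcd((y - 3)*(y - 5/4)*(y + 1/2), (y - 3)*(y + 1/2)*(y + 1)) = y^2 - 5*y/2 - 3/2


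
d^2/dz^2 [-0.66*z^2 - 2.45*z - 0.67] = -1.32000000000000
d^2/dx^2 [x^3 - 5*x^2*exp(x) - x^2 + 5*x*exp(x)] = -5*x^2*exp(x) - 15*x*exp(x) + 6*x - 2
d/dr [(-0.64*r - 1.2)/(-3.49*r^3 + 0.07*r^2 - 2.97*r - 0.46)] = (-4.4672*r^3 - 12.5192*r^2 + 0.168*r - 3.2696)/(12.1801*r^6 - 0.4886*r^5 + 20.7355*r^4 + 2.795*r^3 + 8.7565*r^2 + 2.7324*r + 0.2116)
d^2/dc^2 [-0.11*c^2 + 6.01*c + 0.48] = -0.220000000000000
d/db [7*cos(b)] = -7*sin(b)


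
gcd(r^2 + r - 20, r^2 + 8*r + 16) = 1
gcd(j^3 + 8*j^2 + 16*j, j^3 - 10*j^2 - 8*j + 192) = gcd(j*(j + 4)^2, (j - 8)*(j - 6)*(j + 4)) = j + 4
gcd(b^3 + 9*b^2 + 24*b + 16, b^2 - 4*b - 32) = b + 4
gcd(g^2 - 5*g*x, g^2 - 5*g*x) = -g^2 + 5*g*x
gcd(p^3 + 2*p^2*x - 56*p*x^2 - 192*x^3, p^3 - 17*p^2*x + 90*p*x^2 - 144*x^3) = -p + 8*x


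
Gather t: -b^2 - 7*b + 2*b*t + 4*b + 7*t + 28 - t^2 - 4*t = -b^2 - 3*b - t^2 + t*(2*b + 3) + 28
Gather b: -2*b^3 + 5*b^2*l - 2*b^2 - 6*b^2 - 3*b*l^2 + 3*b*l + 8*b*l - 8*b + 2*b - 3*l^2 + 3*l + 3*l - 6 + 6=-2*b^3 + b^2*(5*l - 8) + b*(-3*l^2 + 11*l - 6) - 3*l^2 + 6*l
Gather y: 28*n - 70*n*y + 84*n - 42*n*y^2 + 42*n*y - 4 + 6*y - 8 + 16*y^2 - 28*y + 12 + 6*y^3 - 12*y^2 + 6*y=112*n + 6*y^3 + y^2*(4 - 42*n) + y*(-28*n - 16)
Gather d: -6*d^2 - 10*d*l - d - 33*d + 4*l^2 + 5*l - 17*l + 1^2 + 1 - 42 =-6*d^2 + d*(-10*l - 34) + 4*l^2 - 12*l - 40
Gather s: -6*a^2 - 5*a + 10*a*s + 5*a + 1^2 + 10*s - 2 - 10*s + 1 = -6*a^2 + 10*a*s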